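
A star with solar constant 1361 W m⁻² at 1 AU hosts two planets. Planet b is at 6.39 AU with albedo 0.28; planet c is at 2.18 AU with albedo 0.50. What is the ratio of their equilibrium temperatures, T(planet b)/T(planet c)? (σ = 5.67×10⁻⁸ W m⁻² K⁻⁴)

T₁/T₂ ≈ 0.640

T_eq = [S₀(1−A)/(4σd²)]^(1/4), so T ∝ (1−A)^(1/4) / √d.
T₁ = [1361×0.72/(4×5.67×10⁻⁸×6.39²)]^(1/4) = 101.42 K.
T₂ = [1361×0.50/(4×5.67×10⁻⁸×2.18²)]^(1/4) = 158.51 K.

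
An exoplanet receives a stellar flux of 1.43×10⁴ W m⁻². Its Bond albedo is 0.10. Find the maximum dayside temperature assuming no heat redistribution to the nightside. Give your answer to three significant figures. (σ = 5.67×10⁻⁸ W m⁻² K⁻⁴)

T_ss ≈ 690 K

With no redistribution each surface element balances locally: S(1−A) = σT⁴.
T = [1.43×10⁴ × 0.90 / 5.67×10⁻⁸]^(1/4) = (2.27×10¹¹)^(1/4) = 690 K.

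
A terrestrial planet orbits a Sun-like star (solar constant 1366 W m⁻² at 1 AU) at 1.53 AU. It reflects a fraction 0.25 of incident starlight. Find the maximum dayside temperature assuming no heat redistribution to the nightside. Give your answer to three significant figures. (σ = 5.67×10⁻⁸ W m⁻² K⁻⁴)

Flux at 1.53 AU: S = 1366/1.53² = 584 W m⁻².
With no redistribution each surface element balances locally: S(1−A) = σT⁴.
T = [584 × 0.75 / 5.67×10⁻⁸]^(1/4) = (7.72×10⁹)^(1/4) = 296 K.

T_ss ≈ 296 K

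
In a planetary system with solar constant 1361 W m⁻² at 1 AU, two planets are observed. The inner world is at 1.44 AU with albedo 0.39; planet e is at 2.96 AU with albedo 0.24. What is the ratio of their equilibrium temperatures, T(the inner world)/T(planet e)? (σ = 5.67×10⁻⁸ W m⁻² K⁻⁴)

T₁/T₂ ≈ 1.357

T_eq = [S₀(1−A)/(4σd²)]^(1/4), so T ∝ (1−A)^(1/4) / √d.
T₁ = [1361×0.61/(4×5.67×10⁻⁸×1.44²)]^(1/4) = 204.98 K.
T₂ = [1361×0.76/(4×5.67×10⁻⁸×2.96²)]^(1/4) = 151.05 K.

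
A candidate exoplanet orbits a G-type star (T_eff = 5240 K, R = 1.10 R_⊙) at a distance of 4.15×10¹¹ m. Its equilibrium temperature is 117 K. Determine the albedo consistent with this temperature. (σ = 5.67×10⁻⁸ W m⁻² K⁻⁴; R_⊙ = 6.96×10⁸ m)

R_⋆ = 1.10 × 6.96×10⁸ = 7.66×10⁸ m.
L = 4πR_⋆²σT_⋆⁴ = 4π(7.66×10⁸)² × 5.67×10⁻⁸ × (5240)⁴ = 3.15×10²⁶ W.
S = L/(4πd²) = 145 W m⁻².
From T_eq⁴ = S(1−A)/(4σ): 1−A = 4σT_eq⁴/S.
1−A = 4 × 5.67×10⁻⁸ × (117)⁴ / 145 = 0.292.

A ≈ 0.71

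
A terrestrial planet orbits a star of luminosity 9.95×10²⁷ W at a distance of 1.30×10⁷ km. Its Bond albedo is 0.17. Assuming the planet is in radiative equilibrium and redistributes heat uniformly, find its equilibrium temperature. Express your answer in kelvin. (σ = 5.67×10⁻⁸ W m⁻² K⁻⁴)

T_eq ≈ 2030 K

d = 1.30×10⁷ km = 1.30×10¹⁰ m.
Flux: S = L/(4πd²) = 9.95×10²⁷/(4π×(1.30×10¹⁰)²) = 4.69×10⁶ W m⁻².
Energy balance: absorbed = emitted ⇒ πR²·S(1−A) = 4πR²·σT_eq⁴, so T_eq⁴ = S(1−A)/(4σ).
T_eq = [4.69×10⁶ × 0.83 / (4 × 5.67×10⁻⁸)]^(1/4) = (1.71×10¹³)^(1/4) = 2030 K.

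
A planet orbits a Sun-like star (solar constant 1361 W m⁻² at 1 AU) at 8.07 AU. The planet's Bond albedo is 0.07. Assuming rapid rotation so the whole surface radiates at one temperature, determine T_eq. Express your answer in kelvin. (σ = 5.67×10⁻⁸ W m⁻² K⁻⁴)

Flux at 8.07 AU: S = 1361/8.07² = 20.9 W m⁻².
Energy balance: absorbed = emitted ⇒ πR²·S(1−A) = 4πR²·σT_eq⁴, so T_eq⁴ = S(1−A)/(4σ).
T_eq = [20.9 × 0.93 / (4 × 5.67×10⁻⁸)]^(1/4) = (8.57×10⁷)^(1/4) = 96.2 K.

T_eq ≈ 96.2 K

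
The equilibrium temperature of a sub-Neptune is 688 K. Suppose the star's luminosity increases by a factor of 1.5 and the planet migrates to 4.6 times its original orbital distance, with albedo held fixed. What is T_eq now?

T_eq ∝ L^(1/4) · d^(−1/2).
T′ = 688 × 1.5^(1/4) / 4.6^(1/2) = 355 K.

T_eq ≈ 355 K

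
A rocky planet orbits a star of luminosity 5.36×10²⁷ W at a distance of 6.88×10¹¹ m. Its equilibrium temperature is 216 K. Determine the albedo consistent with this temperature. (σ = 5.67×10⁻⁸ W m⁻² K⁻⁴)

A ≈ 0.45

Flux: S = L/(4πd²) = 5.36×10²⁷/(4π×(6.88×10¹¹)²) = 901 W m⁻².
From T_eq⁴ = S(1−A)/(4σ): 1−A = 4σT_eq⁴/S.
1−A = 4 × 5.67×10⁻⁸ × (216)⁴ / 901 = 0.548.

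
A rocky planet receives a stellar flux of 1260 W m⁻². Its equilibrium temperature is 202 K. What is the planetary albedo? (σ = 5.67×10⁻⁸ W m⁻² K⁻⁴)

From T_eq⁴ = S(1−A)/(4σ): 1−A = 4σT_eq⁴/S.
1−A = 4 × 5.67×10⁻⁸ × (202)⁴ / 1260 = 0.300.

A ≈ 0.70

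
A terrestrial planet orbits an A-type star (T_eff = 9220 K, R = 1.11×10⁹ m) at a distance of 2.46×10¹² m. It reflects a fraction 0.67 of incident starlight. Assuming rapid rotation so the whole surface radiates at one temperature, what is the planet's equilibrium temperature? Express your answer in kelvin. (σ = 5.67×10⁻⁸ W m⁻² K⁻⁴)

T_eq ≈ 105 K

L = 4πR_⋆²σT_⋆⁴ = 4π(1.11×10⁹)² × 5.67×10⁻⁸ × (9220)⁴ = 6.34×10²⁷ W.
S = L/(4πd²) = 83.4 W m⁻².
Energy balance: absorbed = emitted ⇒ πR²·S(1−A) = 4πR²·σT_eq⁴, so T_eq⁴ = S(1−A)/(4σ).
T_eq = [83.4 × 0.33 / (4 × 5.67×10⁻⁸)]^(1/4) = (1.21×10⁸)^(1/4) = 105 K.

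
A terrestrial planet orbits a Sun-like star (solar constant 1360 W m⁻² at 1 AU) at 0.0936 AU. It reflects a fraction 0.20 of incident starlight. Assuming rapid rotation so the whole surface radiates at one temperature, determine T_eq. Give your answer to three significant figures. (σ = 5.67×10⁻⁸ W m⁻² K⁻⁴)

Flux at 0.0936 AU: S = 1360/0.0936² = 1.55×10⁵ W m⁻².
Energy balance: absorbed = emitted ⇒ πR²·S(1−A) = 4πR²·σT_eq⁴, so T_eq⁴ = S(1−A)/(4σ).
T_eq = [1.55×10⁵ × 0.80 / (4 × 5.67×10⁻⁸)]^(1/4) = (5.48×10¹¹)^(1/4) = 860 K.

T_eq ≈ 860 K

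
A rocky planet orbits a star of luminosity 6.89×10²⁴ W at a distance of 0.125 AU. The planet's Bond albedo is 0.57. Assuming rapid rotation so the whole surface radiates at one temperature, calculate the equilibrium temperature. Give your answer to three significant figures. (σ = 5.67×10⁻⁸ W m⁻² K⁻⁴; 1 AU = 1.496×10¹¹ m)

T_eq ≈ 234 K

d = 0.125 AU = 1.87×10¹⁰ m.
Flux: S = L/(4πd²) = 6.89×10²⁴/(4π×(1.87×10¹⁰)²) = 1570 W m⁻².
Energy balance: absorbed = emitted ⇒ πR²·S(1−A) = 4πR²·σT_eq⁴, so T_eq⁴ = S(1−A)/(4σ).
T_eq = [1570 × 0.43 / (4 × 5.67×10⁻⁸)]^(1/4) = (2.97×10⁹)^(1/4) = 234 K.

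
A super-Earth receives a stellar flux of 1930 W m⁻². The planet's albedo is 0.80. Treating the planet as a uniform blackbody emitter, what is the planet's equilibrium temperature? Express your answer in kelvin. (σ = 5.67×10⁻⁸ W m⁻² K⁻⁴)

Energy balance: absorbed = emitted ⇒ πR²·S(1−A) = 4πR²·σT_eq⁴, so T_eq⁴ = S(1−A)/(4σ).
T_eq = [1930 × 0.20 / (4 × 5.67×10⁻⁸)]^(1/4) = (1.70×10⁹)^(1/4) = 203 K.

T_eq ≈ 203 K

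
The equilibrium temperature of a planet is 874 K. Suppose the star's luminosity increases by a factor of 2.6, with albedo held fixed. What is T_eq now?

T_eq ≈ 1110 K

T_eq ∝ L^(1/4) · d^(−1/2).
T′ = 874 × 2.6^(1/4) = 1110 K.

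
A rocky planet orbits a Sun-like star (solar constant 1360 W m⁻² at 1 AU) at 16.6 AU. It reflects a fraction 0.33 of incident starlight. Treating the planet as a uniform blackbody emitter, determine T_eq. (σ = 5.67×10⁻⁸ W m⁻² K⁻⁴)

T_eq ≈ 61.8 K

Flux at 16.6 AU: S = 1360/16.6² = 4.94 W m⁻².
Energy balance: absorbed = emitted ⇒ πR²·S(1−A) = 4πR²·σT_eq⁴, so T_eq⁴ = S(1−A)/(4σ).
T_eq = [4.94 × 0.67 / (4 × 5.67×10⁻⁸)]^(1/4) = (1.46×10⁷)^(1/4) = 61.8 K.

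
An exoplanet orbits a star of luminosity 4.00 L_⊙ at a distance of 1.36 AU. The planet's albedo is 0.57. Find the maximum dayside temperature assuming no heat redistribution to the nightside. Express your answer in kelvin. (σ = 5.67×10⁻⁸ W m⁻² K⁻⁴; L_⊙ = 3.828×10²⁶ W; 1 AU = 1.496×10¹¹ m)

T_ss ≈ 387 K

d = 1.36 AU = 2.03×10¹¹ m.
L = 4.00 × 3.828×10²⁶ = 1.53×10²⁷ W.
Flux: S = L/(4πd²) = 1.53×10²⁷/(4π×(2.03×10¹¹)²) = 2940 W m⁻².
With no redistribution each surface element balances locally: S(1−A) = σT⁴.
T = [2940 × 0.43 / 5.67×10⁻⁸]^(1/4) = (2.23×10¹⁰)^(1/4) = 387 K.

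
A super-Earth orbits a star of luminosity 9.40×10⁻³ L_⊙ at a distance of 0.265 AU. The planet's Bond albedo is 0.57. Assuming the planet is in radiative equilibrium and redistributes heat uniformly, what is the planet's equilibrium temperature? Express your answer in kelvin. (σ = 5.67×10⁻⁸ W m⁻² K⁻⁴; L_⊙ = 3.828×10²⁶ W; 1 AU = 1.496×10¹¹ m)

T_eq ≈ 136 K

d = 0.265 AU = 3.96×10¹⁰ m.
L = 9.40×10⁻³ × 3.828×10²⁶ = 3.60×10²⁴ W.
Flux: S = L/(4πd²) = 3.60×10²⁴/(4π×(3.96×10¹⁰)²) = 182 W m⁻².
Energy balance: absorbed = emitted ⇒ πR²·S(1−A) = 4πR²·σT_eq⁴, so T_eq⁴ = S(1−A)/(4σ).
T_eq = [182 × 0.43 / (4 × 5.67×10⁻⁸)]^(1/4) = (3.45×10⁸)^(1/4) = 136 K.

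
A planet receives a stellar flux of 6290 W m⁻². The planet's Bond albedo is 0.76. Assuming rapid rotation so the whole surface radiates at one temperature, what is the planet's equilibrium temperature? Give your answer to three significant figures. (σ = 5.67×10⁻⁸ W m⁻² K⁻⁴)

T_eq ≈ 286 K

Energy balance: absorbed = emitted ⇒ πR²·S(1−A) = 4πR²·σT_eq⁴, so T_eq⁴ = S(1−A)/(4σ).
T_eq = [6290 × 0.24 / (4 × 5.67×10⁻⁸)]^(1/4) = (6.66×10⁹)^(1/4) = 286 K.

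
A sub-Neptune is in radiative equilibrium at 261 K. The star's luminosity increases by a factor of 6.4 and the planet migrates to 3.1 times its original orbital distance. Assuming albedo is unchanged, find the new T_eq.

T_eq ∝ L^(1/4) · d^(−1/2).
T′ = 261 × 6.4^(1/4) / 3.1^(1/2) = 236 K.

T_eq ≈ 236 K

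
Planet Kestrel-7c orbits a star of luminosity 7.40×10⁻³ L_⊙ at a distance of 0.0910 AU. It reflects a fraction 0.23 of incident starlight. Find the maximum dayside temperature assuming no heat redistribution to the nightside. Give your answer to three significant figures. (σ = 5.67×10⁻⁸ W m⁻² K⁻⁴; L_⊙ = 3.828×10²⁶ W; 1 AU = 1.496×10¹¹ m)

d = 0.0910 AU = 1.36×10¹⁰ m.
L = 7.40×10⁻³ × 3.828×10²⁶ = 2.83×10²⁴ W.
Flux: S = L/(4πd²) = 2.83×10²⁴/(4π×(1.36×10¹⁰)²) = 1220 W m⁻².
With no redistribution each surface element balances locally: S(1−A) = σT⁴.
T = [1220 × 0.77 / 5.67×10⁻⁸]^(1/4) = (1.65×10¹⁰)^(1/4) = 358 K.

T_ss ≈ 358 K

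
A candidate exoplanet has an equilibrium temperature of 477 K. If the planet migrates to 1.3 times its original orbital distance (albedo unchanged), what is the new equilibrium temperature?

T_eq ≈ 418 K

T_eq ∝ L^(1/4) · d^(−1/2).
T′ = 477 / 1.3^(1/2) = 418 K.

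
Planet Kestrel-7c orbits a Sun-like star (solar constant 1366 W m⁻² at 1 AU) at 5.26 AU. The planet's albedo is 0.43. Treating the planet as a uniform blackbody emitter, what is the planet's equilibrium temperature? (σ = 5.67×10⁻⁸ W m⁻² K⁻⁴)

Flux at 5.26 AU: S = 1366/5.26² = 49.4 W m⁻².
Energy balance: absorbed = emitted ⇒ πR²·S(1−A) = 4πR²·σT_eq⁴, so T_eq⁴ = S(1−A)/(4σ).
T_eq = [49.4 × 0.57 / (4 × 5.67×10⁻⁸)]^(1/4) = (1.24×10⁸)^(1/4) = 106 K.

T_eq ≈ 106 K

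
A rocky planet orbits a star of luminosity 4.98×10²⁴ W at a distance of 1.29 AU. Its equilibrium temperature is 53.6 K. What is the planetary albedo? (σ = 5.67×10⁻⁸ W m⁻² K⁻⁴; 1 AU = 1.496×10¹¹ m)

A ≈ 0.82

d = 1.29 AU = 1.93×10¹¹ m.
Flux: S = L/(4πd²) = 4.98×10²⁴/(4π×(1.93×10¹¹)²) = 10.6 W m⁻².
From T_eq⁴ = S(1−A)/(4σ): 1−A = 4σT_eq⁴/S.
1−A = 4 × 5.67×10⁻⁸ × (53.6)⁴ / 10.6 = 0.176.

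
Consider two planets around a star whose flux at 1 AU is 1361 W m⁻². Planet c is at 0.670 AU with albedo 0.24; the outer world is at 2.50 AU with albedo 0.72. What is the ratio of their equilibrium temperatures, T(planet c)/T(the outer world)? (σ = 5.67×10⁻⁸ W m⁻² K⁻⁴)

T₁/T₂ ≈ 2.479

T_eq = [S₀(1−A)/(4σd²)]^(1/4), so T ∝ (1−A)^(1/4) / √d.
T₁ = [1361×0.76/(4×5.67×10⁻⁸×0.670²)]^(1/4) = 317.48 K.
T₂ = [1361×0.28/(4×5.67×10⁻⁸×2.50²)]^(1/4) = 128.05 K.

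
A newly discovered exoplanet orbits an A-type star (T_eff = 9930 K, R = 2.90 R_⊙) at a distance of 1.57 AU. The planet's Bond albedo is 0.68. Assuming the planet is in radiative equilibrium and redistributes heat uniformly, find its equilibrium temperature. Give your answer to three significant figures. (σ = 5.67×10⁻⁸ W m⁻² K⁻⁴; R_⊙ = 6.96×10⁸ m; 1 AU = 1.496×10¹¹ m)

R_⋆ = 2.90 × 6.96×10⁸ = 2.02×10⁹ m.
d = 1.57 AU = 2.35×10¹¹ m.
L = 4πR_⋆²σT_⋆⁴ = 4π(2.02×10⁹)² × 5.67×10⁻⁸ × (9930)⁴ = 2.82×10²⁸ W.
S = L/(4πd²) = 4.07×10⁴ W m⁻².
Energy balance: absorbed = emitted ⇒ πR²·S(1−A) = 4πR²·σT_eq⁴, so T_eq⁴ = S(1−A)/(4σ).
T_eq = [4.07×10⁴ × 0.32 / (4 × 5.67×10⁻⁸)]^(1/4) = (5.74×10¹⁰)^(1/4) = 490 K.

T_eq ≈ 490 K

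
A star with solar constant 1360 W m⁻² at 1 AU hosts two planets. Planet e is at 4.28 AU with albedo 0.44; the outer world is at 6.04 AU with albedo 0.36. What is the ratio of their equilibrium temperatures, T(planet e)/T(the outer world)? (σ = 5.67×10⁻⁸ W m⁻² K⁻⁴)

T_eq = [S₀(1−A)/(4σd²)]^(1/4), so T ∝ (1−A)^(1/4) / √d.
T₁ = [1360×0.56/(4×5.67×10⁻⁸×4.28²)]^(1/4) = 116.36 K.
T₂ = [1360×0.64/(4×5.67×10⁻⁸×6.04²)]^(1/4) = 101.27 K.

T₁/T₂ ≈ 1.149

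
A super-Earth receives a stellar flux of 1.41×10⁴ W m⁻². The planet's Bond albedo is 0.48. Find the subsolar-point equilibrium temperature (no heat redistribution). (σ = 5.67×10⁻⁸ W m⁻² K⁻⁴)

At the subsolar point the surface absorbs S(1−A) and emits σT⁴ per unit area — no factor of 4, since only the local patch is in balance.
T = [1.41×10⁴ × 0.52 / 5.67×10⁻⁸]^(1/4) = (1.29×10¹¹)^(1/4) = 600 K.

T_ss ≈ 600 K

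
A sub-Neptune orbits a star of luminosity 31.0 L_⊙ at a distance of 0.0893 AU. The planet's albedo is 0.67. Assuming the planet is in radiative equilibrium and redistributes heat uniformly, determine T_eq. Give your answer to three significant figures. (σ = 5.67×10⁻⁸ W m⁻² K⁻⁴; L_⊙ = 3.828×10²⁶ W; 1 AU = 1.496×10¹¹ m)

T_eq ≈ 1670 K

d = 0.0893 AU = 1.34×10¹⁰ m.
L = 31.0 × 3.828×10²⁶ = 1.19×10²⁸ W.
Flux: S = L/(4πd²) = 1.19×10²⁸/(4π×(1.34×10¹⁰)²) = 5.29×10⁶ W m⁻².
Energy balance: absorbed = emitted ⇒ πR²·S(1−A) = 4πR²·σT_eq⁴, so T_eq⁴ = S(1−A)/(4σ).
T_eq = [5.29×10⁶ × 0.33 / (4 × 5.67×10⁻⁸)]^(1/4) = (7.70×10¹²)^(1/4) = 1670 K.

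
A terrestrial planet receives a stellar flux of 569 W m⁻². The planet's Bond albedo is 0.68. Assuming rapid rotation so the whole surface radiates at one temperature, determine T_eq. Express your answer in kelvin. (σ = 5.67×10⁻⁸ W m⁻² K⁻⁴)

T_eq ≈ 168 K

Energy balance: absorbed = emitted ⇒ πR²·S(1−A) = 4πR²·σT_eq⁴, so T_eq⁴ = S(1−A)/(4σ).
T_eq = [569 × 0.32 / (4 × 5.67×10⁻⁸)]^(1/4) = (8.03×10⁸)^(1/4) = 168 K.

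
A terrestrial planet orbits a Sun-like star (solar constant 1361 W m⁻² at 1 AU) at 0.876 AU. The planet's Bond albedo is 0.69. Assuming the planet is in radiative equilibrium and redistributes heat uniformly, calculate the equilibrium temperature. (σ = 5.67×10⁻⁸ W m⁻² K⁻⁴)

T_eq ≈ 222 K

Flux at 0.876 AU: S = 1361/0.876² = 1770 W m⁻².
Energy balance: absorbed = emitted ⇒ πR²·S(1−A) = 4πR²·σT_eq⁴, so T_eq⁴ = S(1−A)/(4σ).
T_eq = [1770 × 0.31 / (4 × 5.67×10⁻⁸)]^(1/4) = (2.42×10⁹)^(1/4) = 222 K.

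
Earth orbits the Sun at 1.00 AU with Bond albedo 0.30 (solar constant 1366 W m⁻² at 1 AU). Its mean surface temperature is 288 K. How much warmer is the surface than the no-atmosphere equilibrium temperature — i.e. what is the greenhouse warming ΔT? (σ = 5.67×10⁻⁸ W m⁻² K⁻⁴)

ΔT ≈ 33.2 K

S = 1366/1.00² = 1366 W m⁻².
T_eq = [S(1−A)/(4σ)]^(1/4) = [1366×0.70/(4×5.67×10⁻⁸)]^(1/4) = 254.8 K.
ΔT = T_surf − T_eq = 288 − 254.8.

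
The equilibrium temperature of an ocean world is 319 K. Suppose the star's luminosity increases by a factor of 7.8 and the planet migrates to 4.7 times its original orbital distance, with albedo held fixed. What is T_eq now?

T_eq ∝ L^(1/4) · d^(−1/2).
T′ = 319 × 7.8^(1/4) / 4.7^(1/2) = 246 K.

T_eq ≈ 246 K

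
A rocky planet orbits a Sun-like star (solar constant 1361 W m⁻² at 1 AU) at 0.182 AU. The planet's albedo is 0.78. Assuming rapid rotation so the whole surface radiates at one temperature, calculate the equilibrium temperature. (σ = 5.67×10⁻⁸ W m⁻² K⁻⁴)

T_eq ≈ 447 K

Flux at 0.182 AU: S = 1361/0.182² = 4.11×10⁴ W m⁻².
Energy balance: absorbed = emitted ⇒ πR²·S(1−A) = 4πR²·σT_eq⁴, so T_eq⁴ = S(1−A)/(4σ).
T_eq = [4.11×10⁴ × 0.22 / (4 × 5.67×10⁻⁸)]^(1/4) = (3.99×10¹⁰)^(1/4) = 447 K.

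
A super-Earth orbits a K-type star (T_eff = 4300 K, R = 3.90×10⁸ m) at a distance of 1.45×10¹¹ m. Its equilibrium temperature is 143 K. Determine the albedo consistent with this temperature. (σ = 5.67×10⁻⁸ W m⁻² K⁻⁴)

L = 4πR_⋆²σT_⋆⁴ = 4π(3.90×10⁸)² × 5.67×10⁻⁸ × (4300)⁴ = 3.71×10²⁵ W.
S = L/(4πd²) = 140 W m⁻².
From T_eq⁴ = S(1−A)/(4σ): 1−A = 4σT_eq⁴/S.
1−A = 4 × 5.67×10⁻⁸ × (143)⁴ / 140 = 0.676.

A ≈ 0.32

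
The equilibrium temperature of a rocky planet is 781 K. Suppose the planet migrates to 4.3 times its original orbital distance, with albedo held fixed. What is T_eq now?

T_eq ≈ 377 K

T_eq ∝ L^(1/4) · d^(−1/2).
T′ = 781 / 4.3^(1/2) = 377 K.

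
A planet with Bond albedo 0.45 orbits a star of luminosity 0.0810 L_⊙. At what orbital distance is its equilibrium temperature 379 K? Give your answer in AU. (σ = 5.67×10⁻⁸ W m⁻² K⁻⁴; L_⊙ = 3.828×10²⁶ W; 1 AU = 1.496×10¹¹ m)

d ≈ 0.114 AU

L = 0.0810 × 3.828×10²⁶ = 3.10×10²⁵ W.
From T_eq⁴ = L(1−A)/(16πσd²): d = √[L(1−A)/(16πσT_eq⁴)].
d = √[3.10×10²⁵ × 0.55 / (16π × 5.67×10⁻⁸ × (379)⁴)] = 1.70×10¹⁰ m = 0.114 AU.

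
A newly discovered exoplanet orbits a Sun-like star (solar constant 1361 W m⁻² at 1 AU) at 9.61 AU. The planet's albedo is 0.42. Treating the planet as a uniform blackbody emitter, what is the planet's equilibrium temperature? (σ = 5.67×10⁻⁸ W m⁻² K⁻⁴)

Flux at 9.61 AU: S = 1361/9.61² = 14.7 W m⁻².
Energy balance: absorbed = emitted ⇒ πR²·S(1−A) = 4πR²·σT_eq⁴, so T_eq⁴ = S(1−A)/(4σ).
T_eq = [14.7 × 0.58 / (4 × 5.67×10⁻⁸)]^(1/4) = (3.77×10⁷)^(1/4) = 78.4 K.

T_eq ≈ 78.4 K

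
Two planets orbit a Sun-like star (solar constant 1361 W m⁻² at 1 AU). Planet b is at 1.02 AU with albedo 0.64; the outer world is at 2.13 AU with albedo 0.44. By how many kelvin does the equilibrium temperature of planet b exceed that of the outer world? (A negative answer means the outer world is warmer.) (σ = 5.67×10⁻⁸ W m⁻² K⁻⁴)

ΔT ≈ 48.5 K

T_eq = [S₀(1−A)/(4σd²)]^(1/4), so T ∝ (1−A)^(1/4) / √d.
T₁ = [1361×0.36/(4×5.67×10⁻⁸×1.02²)]^(1/4) = 213.47 K.
T₂ = [1361×0.56/(4×5.67×10⁻⁸×2.13²)]^(1/4) = 164.97 K.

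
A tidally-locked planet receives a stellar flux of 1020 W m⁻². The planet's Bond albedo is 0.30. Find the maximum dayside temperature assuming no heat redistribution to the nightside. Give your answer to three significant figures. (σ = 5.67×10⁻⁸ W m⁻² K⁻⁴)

With no redistribution each surface element balances locally: S(1−A) = σT⁴.
T = [1020 × 0.70 / 5.67×10⁻⁸]^(1/4) = (1.26×10¹⁰)^(1/4) = 335 K.

T_ss ≈ 335 K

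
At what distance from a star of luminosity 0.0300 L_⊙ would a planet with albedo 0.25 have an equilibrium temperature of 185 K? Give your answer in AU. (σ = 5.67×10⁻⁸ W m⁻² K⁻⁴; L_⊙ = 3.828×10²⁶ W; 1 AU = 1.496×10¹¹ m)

d ≈ 0.340 AU

L = 0.0300 × 3.828×10²⁶ = 1.15×10²⁵ W.
From T_eq⁴ = L(1−A)/(16πσd²): d = √[L(1−A)/(16πσT_eq⁴)].
d = √[1.15×10²⁵ × 0.75 / (16π × 5.67×10⁻⁸ × (185)⁴)] = 5.08×10¹⁰ m = 0.340 AU.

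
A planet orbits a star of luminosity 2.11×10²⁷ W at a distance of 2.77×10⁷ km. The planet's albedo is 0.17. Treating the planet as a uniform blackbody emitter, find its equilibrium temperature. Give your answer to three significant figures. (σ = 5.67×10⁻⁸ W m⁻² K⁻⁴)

T_eq ≈ 946 K

d = 2.77×10⁷ km = 2.77×10¹⁰ m.
Flux: S = L/(4πd²) = 2.11×10²⁷/(4π×(2.77×10¹⁰)²) = 2.19×10⁵ W m⁻².
Energy balance: absorbed = emitted ⇒ πR²·S(1−A) = 4πR²·σT_eq⁴, so T_eq⁴ = S(1−A)/(4σ).
T_eq = [2.19×10⁵ × 0.83 / (4 × 5.67×10⁻⁸)]^(1/4) = (8.01×10¹¹)^(1/4) = 946 K.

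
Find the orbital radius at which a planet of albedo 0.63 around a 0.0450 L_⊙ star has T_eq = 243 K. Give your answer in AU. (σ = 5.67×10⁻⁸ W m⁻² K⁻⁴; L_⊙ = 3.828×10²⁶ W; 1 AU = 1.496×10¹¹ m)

d ≈ 0.169 AU

L = 0.0450 × 3.828×10²⁶ = 1.72×10²⁵ W.
From T_eq⁴ = L(1−A)/(16πσd²): d = √[L(1−A)/(16πσT_eq⁴)].
d = √[1.72×10²⁵ × 0.37 / (16π × 5.67×10⁻⁸ × (243)⁴)] = 2.53×10¹⁰ m = 0.169 AU.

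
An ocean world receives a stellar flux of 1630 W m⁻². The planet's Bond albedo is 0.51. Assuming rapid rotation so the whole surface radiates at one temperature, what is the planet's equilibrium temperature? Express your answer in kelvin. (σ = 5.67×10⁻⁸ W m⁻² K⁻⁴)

Energy balance: absorbed = emitted ⇒ πR²·S(1−A) = 4πR²·σT_eq⁴, so T_eq⁴ = S(1−A)/(4σ).
T_eq = [1630 × 0.49 / (4 × 5.67×10⁻⁸)]^(1/4) = (3.52×10⁹)^(1/4) = 244 K.

T_eq ≈ 244 K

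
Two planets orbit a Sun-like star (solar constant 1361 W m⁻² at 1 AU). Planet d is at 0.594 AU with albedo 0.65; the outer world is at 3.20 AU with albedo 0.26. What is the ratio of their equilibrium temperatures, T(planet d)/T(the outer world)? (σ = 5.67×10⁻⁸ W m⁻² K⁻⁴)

T_eq = [S₀(1−A)/(4σd²)]^(1/4), so T ∝ (1−A)^(1/4) / √d.
T₁ = [1361×0.35/(4×5.67×10⁻⁸×0.594²)]^(1/4) = 277.77 K.
T₂ = [1361×0.74/(4×5.67×10⁻⁸×3.20²)]^(1/4) = 144.31 K.

T₁/T₂ ≈ 1.925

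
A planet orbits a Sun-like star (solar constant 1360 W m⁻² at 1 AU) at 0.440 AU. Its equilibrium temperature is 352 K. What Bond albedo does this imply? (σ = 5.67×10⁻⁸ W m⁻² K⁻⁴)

A ≈ 0.50

Flux at 0.440 AU: S = 1360/0.440² = 7020 W m⁻².
From T_eq⁴ = S(1−A)/(4σ): 1−A = 4σT_eq⁴/S.
1−A = 4 × 5.67×10⁻⁸ × (352)⁴ / 7020 = 0.496.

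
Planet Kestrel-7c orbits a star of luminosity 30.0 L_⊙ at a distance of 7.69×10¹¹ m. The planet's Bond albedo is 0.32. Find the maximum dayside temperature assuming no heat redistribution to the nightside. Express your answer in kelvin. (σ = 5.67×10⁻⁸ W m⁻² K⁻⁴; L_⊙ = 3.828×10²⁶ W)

T_ss ≈ 369 K

L = 30.0 × 3.828×10²⁶ = 1.15×10²⁸ W.
Flux: S = L/(4πd²) = 1.15×10²⁸/(4π×(7.69×10¹¹)²) = 1550 W m⁻².
With no redistribution each surface element balances locally: S(1−A) = σT⁴.
T = [1550 × 0.68 / 5.67×10⁻⁸]^(1/4) = (1.85×10¹⁰)^(1/4) = 369 K.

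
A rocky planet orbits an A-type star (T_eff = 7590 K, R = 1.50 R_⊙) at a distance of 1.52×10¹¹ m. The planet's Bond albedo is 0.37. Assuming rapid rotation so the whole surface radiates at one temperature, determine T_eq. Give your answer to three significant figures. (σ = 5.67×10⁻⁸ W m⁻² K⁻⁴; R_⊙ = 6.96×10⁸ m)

T_eq ≈ 396 K

R_⋆ = 1.50 × 6.96×10⁸ = 1.04×10⁹ m.
L = 4πR_⋆²σT_⋆⁴ = 4π(1.04×10⁹)² × 5.67×10⁻⁸ × (7590)⁴ = 2.58×10²⁷ W.
S = L/(4πd²) = 8880 W m⁻².
Energy balance: absorbed = emitted ⇒ πR²·S(1−A) = 4πR²·σT_eq⁴, so T_eq⁴ = S(1−A)/(4σ).
T_eq = [8880 × 0.63 / (4 × 5.67×10⁻⁸)]^(1/4) = (2.47×10¹⁰)^(1/4) = 396 K.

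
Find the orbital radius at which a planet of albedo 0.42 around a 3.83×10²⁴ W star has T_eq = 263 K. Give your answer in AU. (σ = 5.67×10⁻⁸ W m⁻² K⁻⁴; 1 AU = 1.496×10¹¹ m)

d ≈ 0.0853 AU

From T_eq⁴ = L(1−A)/(16πσd²): d = √[L(1−A)/(16πσT_eq⁴)].
d = √[3.83×10²⁴ × 0.58 / (16π × 5.67×10⁻⁸ × (263)⁴)] = 1.28×10¹⁰ m = 0.0853 AU.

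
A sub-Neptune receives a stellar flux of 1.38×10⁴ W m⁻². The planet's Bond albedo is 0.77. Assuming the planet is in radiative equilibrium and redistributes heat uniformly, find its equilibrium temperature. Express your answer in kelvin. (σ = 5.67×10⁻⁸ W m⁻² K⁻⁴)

Energy balance: absorbed = emitted ⇒ πR²·S(1−A) = 4πR²·σT_eq⁴, so T_eq⁴ = S(1−A)/(4σ).
T_eq = [1.38×10⁴ × 0.23 / (4 × 5.67×10⁻⁸)]^(1/4) = (1.40×10¹⁰)^(1/4) = 344 K.

T_eq ≈ 344 K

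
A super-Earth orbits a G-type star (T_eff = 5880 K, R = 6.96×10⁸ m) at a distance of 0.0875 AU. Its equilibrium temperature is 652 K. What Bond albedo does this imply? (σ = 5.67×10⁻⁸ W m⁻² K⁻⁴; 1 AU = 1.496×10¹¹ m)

A ≈ 0.79

d = 0.0875 AU = 1.31×10¹⁰ m.
L = 4πR_⋆²σT_⋆⁴ = 4π(6.96×10⁸)² × 5.67×10⁻⁸ × (5880)⁴ = 4.13×10²⁶ W.
S = L/(4πd²) = 1.92×10⁵ W m⁻².
From T_eq⁴ = S(1−A)/(4σ): 1−A = 4σT_eq⁴/S.
1−A = 4 × 5.67×10⁻⁸ × (652)⁴ / 1.92×10⁵ = 0.214.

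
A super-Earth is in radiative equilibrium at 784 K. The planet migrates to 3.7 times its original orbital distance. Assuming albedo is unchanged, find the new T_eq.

T_eq ∝ L^(1/4) · d^(−1/2).
T′ = 784 / 3.7^(1/2) = 408 K.

T_eq ≈ 408 K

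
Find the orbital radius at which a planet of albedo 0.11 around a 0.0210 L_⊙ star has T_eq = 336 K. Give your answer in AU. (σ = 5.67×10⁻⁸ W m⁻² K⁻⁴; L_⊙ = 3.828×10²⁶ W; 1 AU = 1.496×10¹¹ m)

L = 0.0210 × 3.828×10²⁶ = 8.04×10²⁴ W.
From T_eq⁴ = L(1−A)/(16πσd²): d = √[L(1−A)/(16πσT_eq⁴)].
d = √[8.04×10²⁴ × 0.89 / (16π × 5.67×10⁻⁸ × (336)⁴)] = 1.40×10¹⁰ m = 0.0938 AU.

d ≈ 0.0938 AU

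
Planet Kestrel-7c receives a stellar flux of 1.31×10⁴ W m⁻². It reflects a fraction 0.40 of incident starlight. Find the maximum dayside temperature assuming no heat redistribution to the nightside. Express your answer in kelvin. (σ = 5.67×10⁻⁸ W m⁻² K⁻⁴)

With no redistribution each surface element balances locally: S(1−A) = σT⁴.
T = [1.31×10⁴ × 0.60 / 5.67×10⁻⁸]^(1/4) = (1.39×10¹¹)^(1/4) = 610 K.

T_ss ≈ 610 K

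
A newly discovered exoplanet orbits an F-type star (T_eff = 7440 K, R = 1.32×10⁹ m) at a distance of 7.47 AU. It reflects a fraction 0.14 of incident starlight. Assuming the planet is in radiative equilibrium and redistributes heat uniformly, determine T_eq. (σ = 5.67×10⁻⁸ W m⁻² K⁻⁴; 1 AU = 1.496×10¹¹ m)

d = 7.47 AU = 1.12×10¹² m.
L = 4πR_⋆²σT_⋆⁴ = 4π(1.32×10⁹)² × 5.67×10⁻⁸ × (7440)⁴ = 3.80×10²⁷ W.
S = L/(4πd²) = 242 W m⁻².
Energy balance: absorbed = emitted ⇒ πR²·S(1−A) = 4πR²·σT_eq⁴, so T_eq⁴ = S(1−A)/(4σ).
T_eq = [242 × 0.86 / (4 × 5.67×10⁻⁸)]^(1/4) = (9.19×10⁸)^(1/4) = 174 K.

T_eq ≈ 174 K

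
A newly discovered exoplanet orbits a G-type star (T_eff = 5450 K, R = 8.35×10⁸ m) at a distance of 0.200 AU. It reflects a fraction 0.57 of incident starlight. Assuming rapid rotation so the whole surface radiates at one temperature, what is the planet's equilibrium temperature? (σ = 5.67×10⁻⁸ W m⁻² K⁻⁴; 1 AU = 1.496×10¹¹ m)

d = 0.200 AU = 2.99×10¹⁰ m.
L = 4πR_⋆²σT_⋆⁴ = 4π(8.35×10⁸)² × 5.67×10⁻⁸ × (5450)⁴ = 4.38×10²⁶ W.
S = L/(4πd²) = 3.90×10⁴ W m⁻².
Energy balance: absorbed = emitted ⇒ πR²·S(1−A) = 4πR²·σT_eq⁴, so T_eq⁴ = S(1−A)/(4σ).
T_eq = [3.90×10⁴ × 0.43 / (4 × 5.67×10⁻⁸)]^(1/4) = (7.39×10¹⁰)^(1/4) = 521 K.

T_eq ≈ 521 K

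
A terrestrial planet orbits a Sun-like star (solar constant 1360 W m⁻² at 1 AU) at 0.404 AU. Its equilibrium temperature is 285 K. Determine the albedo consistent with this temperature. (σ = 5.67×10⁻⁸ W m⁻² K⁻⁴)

Flux at 0.404 AU: S = 1360/0.404² = 8330 W m⁻².
From T_eq⁴ = S(1−A)/(4σ): 1−A = 4σT_eq⁴/S.
1−A = 4 × 5.67×10⁻⁸ × (285)⁴ / 8330 = 0.180.

A ≈ 0.82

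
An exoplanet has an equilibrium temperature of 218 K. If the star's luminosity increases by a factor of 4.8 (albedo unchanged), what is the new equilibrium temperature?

T_eq ∝ L^(1/4) · d^(−1/2).
T′ = 218 × 4.8^(1/4) = 323 K.

T_eq ≈ 323 K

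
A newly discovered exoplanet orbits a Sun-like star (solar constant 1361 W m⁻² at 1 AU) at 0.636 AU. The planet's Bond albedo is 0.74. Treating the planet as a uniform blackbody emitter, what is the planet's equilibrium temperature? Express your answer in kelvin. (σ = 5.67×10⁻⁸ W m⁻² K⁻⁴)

Flux at 0.636 AU: S = 1361/0.636² = 3360 W m⁻².
Energy balance: absorbed = emitted ⇒ πR²·S(1−A) = 4πR²·σT_eq⁴, so T_eq⁴ = S(1−A)/(4σ).
T_eq = [3360 × 0.26 / (4 × 5.67×10⁻⁸)]^(1/4) = (3.86×10⁹)^(1/4) = 249 K.

T_eq ≈ 249 K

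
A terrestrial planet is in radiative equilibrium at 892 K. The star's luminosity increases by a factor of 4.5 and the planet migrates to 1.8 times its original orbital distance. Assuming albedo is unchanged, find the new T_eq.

T_eq ≈ 968 K

T_eq ∝ L^(1/4) · d^(−1/2).
T′ = 892 × 4.5^(1/4) / 1.8^(1/2) = 968 K.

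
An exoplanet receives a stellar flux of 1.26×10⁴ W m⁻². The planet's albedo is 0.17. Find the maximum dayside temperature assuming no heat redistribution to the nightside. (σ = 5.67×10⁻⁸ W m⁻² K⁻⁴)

With no redistribution each surface element balances locally: S(1−A) = σT⁴.
T = [1.26×10⁴ × 0.83 / 5.67×10⁻⁸]^(1/4) = (1.84×10¹¹)^(1/4) = 655 K.

T_ss ≈ 655 K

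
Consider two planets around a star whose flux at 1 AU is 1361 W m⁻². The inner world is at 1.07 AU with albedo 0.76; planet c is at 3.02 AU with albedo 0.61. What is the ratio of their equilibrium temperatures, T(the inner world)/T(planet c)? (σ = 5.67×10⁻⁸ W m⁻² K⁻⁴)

T_eq = [S₀(1−A)/(4σd²)]^(1/4), so T ∝ (1−A)^(1/4) / √d.
T₁ = [1361×0.24/(4×5.67×10⁻⁸×1.07²)]^(1/4) = 188.33 K.
T₂ = [1361×0.39/(4×5.67×10⁻⁸×3.02²)]^(1/4) = 126.57 K.

T₁/T₂ ≈ 1.488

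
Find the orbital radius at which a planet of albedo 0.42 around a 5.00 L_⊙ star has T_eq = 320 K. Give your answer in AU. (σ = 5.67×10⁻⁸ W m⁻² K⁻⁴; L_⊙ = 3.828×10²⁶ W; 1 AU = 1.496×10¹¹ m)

L = 5.00 × 3.828×10²⁶ = 1.91×10²⁷ W.
From T_eq⁴ = L(1−A)/(16πσd²): d = √[L(1−A)/(16πσT_eq⁴)].
d = √[1.91×10²⁷ × 0.58 / (16π × 5.67×10⁻⁸ × (320)⁴)] = 1.93×10¹¹ m = 1.29 AU.

d ≈ 1.29 AU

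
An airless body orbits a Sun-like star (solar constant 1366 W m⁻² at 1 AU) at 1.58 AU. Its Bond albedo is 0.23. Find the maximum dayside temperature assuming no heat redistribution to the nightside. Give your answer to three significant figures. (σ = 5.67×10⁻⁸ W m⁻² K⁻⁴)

Flux at 1.58 AU: S = 1366/1.58² = 547 W m⁻².
With no redistribution each surface element balances locally: S(1−A) = σT⁴.
T = [547 × 0.77 / 5.67×10⁻⁸]^(1/4) = (7.43×10⁹)^(1/4) = 294 K.

T_ss ≈ 294 K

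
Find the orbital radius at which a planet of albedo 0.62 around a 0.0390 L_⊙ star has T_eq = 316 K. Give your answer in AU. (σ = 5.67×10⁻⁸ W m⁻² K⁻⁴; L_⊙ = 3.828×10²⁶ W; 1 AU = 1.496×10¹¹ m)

L = 0.0390 × 3.828×10²⁶ = 1.49×10²⁵ W.
From T_eq⁴ = L(1−A)/(16πσd²): d = √[L(1−A)/(16πσT_eq⁴)].
d = √[1.49×10²⁵ × 0.38 / (16π × 5.67×10⁻⁸ × (316)⁴)] = 1.41×10¹⁰ m = 0.0944 AU.

d ≈ 0.0944 AU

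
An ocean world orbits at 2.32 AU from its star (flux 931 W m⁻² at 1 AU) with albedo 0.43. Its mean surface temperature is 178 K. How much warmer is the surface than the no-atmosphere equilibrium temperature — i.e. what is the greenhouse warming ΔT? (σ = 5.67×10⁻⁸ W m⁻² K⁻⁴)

S = 931/2.32² = 173.0 W m⁻².
T_eq = [S(1−A)/(4σ)]^(1/4) = [173.0×0.57/(4×5.67×10⁻⁸)]^(1/4) = 144.4 K.
ΔT = T_surf − T_eq = 178 − 144.4.

ΔT ≈ 33.6 K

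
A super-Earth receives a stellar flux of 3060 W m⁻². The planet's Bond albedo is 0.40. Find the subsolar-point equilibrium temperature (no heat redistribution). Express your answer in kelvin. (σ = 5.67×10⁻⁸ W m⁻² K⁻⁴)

At the subsolar point the surface absorbs S(1−A) and emits σT⁴ per unit area — no factor of 4, since only the local patch is in balance.
T = [3060 × 0.60 / 5.67×10⁻⁸]^(1/4) = (3.24×10¹⁰)^(1/4) = 424 K.

T_ss ≈ 424 K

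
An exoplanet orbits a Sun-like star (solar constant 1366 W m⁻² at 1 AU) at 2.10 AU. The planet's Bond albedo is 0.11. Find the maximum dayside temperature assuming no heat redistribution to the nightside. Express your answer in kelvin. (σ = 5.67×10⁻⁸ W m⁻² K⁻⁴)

T_ss ≈ 264 K

Flux at 2.10 AU: S = 1366/2.10² = 310 W m⁻².
With no redistribution each surface element balances locally: S(1−A) = σT⁴.
T = [310 × 0.89 / 5.67×10⁻⁸]^(1/4) = (4.86×10⁹)^(1/4) = 264 K.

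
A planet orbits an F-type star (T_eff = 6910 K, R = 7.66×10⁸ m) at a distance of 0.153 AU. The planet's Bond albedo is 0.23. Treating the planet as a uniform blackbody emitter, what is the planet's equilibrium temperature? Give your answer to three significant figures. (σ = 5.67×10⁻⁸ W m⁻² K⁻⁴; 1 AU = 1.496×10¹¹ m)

d = 0.153 AU = 2.29×10¹⁰ m.
L = 4πR_⋆²σT_⋆⁴ = 4π(7.66×10⁸)² × 5.67×10⁻⁸ × (6910)⁴ = 9.53×10²⁶ W.
S = L/(4πd²) = 1.45×10⁵ W m⁻².
Energy balance: absorbed = emitted ⇒ πR²·S(1−A) = 4πR²·σT_eq⁴, so T_eq⁴ = S(1−A)/(4σ).
T_eq = [1.45×10⁵ × 0.77 / (4 × 5.67×10⁻⁸)]^(1/4) = (4.92×10¹¹)^(1/4) = 837 K.

T_eq ≈ 837 K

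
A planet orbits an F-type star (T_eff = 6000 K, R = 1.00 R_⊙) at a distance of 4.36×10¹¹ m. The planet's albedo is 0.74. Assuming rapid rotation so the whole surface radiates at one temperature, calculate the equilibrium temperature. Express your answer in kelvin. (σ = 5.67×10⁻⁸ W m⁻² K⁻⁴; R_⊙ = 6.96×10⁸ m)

T_eq ≈ 121 K

R_⋆ = 1.00 × 6.96×10⁸ = 6.96×10⁸ m.
L = 4πR_⋆²σT_⋆⁴ = 4π(6.96×10⁸)² × 5.67×10⁻⁸ × (6000)⁴ = 4.47×10²⁶ W.
S = L/(4πd²) = 187 W m⁻².
Energy balance: absorbed = emitted ⇒ πR²·S(1−A) = 4πR²·σT_eq⁴, so T_eq⁴ = S(1−A)/(4σ).
T_eq = [187 × 0.26 / (4 × 5.67×10⁻⁸)]^(1/4) = (2.15×10⁸)^(1/4) = 121 K.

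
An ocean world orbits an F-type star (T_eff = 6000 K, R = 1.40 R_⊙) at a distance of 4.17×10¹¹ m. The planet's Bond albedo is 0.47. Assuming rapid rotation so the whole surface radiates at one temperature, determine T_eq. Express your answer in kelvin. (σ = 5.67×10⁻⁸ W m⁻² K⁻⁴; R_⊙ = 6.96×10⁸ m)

T_eq ≈ 175 K

R_⋆ = 1.40 × 6.96×10⁸ = 9.74×10⁸ m.
L = 4πR_⋆²σT_⋆⁴ = 4π(9.74×10⁸)² × 5.67×10⁻⁸ × (6000)⁴ = 8.77×10²⁶ W.
S = L/(4πd²) = 401 W m⁻².
Energy balance: absorbed = emitted ⇒ πR²·S(1−A) = 4πR²·σT_eq⁴, so T_eq⁴ = S(1−A)/(4σ).
T_eq = [401 × 0.53 / (4 × 5.67×10⁻⁸)]^(1/4) = (9.38×10⁸)^(1/4) = 175 K.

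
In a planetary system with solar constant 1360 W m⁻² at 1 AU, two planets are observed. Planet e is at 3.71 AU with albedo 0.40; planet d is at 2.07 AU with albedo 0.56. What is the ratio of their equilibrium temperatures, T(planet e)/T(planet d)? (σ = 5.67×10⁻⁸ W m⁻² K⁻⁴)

T_eq = [S₀(1−A)/(4σd²)]^(1/4), so T ∝ (1−A)^(1/4) / √d.
T₁ = [1360×0.60/(4×5.67×10⁻⁸×3.71²)]^(1/4) = 127.15 K.
T₂ = [1360×0.44/(4×5.67×10⁻⁸×2.07²)]^(1/4) = 157.53 K.

T₁/T₂ ≈ 0.807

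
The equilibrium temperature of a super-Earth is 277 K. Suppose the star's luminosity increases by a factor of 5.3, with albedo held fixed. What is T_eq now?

T_eq ≈ 420 K

T_eq ∝ L^(1/4) · d^(−1/2).
T′ = 277 × 5.3^(1/4) = 420 K.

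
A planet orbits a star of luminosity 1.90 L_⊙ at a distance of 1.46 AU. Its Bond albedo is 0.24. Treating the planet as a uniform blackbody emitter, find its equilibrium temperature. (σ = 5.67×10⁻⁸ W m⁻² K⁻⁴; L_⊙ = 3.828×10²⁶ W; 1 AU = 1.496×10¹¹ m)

d = 1.46 AU = 2.18×10¹¹ m.
L = 1.90 × 3.828×10²⁶ = 7.27×10²⁶ W.
Flux: S = L/(4πd²) = 7.27×10²⁶/(4π×(2.18×10¹¹)²) = 1210 W m⁻².
Energy balance: absorbed = emitted ⇒ πR²·S(1−A) = 4πR²·σT_eq⁴, so T_eq⁴ = S(1−A)/(4σ).
T_eq = [1210 × 0.76 / (4 × 5.67×10⁻⁸)]^(1/4) = (4.07×10⁹)^(1/4) = 253 K.

T_eq ≈ 253 K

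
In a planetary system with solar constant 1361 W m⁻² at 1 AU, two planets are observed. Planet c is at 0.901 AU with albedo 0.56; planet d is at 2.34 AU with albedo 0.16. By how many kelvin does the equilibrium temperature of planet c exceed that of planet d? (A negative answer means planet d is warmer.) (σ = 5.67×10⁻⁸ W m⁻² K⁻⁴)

ΔT ≈ 64.6 K

T_eq = [S₀(1−A)/(4σd²)]^(1/4), so T ∝ (1−A)^(1/4) / √d.
T₁ = [1361×0.44/(4×5.67×10⁻⁸×0.901²)]^(1/4) = 238.81 K.
T₂ = [1361×0.84/(4×5.67×10⁻⁸×2.34²)]^(1/4) = 174.19 K.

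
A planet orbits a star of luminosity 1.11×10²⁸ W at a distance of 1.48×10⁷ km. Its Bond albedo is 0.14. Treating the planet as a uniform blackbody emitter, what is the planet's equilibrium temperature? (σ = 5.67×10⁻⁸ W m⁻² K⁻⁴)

d = 1.48×10⁷ km = 1.48×10¹⁰ m.
Flux: S = L/(4πd²) = 1.11×10²⁸/(4π×(1.48×10¹⁰)²) = 4.03×10⁶ W m⁻².
Energy balance: absorbed = emitted ⇒ πR²·S(1−A) = 4πR²·σT_eq⁴, so T_eq⁴ = S(1−A)/(4σ).
T_eq = [4.03×10⁶ × 0.86 / (4 × 5.67×10⁻⁸)]^(1/4) = (1.53×10¹³)^(1/4) = 1980 K.

T_eq ≈ 1980 K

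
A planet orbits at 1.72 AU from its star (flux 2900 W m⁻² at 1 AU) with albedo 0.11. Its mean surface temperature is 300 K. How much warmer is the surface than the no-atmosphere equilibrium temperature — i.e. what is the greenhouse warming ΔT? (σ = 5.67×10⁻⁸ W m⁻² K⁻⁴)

S = 2900/1.72² = 980.3 W m⁻².
T_eq = [S(1−A)/(4σ)]^(1/4) = [980.3×0.89/(4×5.67×10⁻⁸)]^(1/4) = 249.0 K.
ΔT = T_surf − T_eq = 300 − 249.0.

ΔT ≈ 51.0 K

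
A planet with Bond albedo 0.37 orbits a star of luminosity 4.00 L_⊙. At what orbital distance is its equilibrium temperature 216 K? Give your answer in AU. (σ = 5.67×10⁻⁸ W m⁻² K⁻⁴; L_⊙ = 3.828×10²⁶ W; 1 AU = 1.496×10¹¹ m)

L = 4.00 × 3.828×10²⁶ = 1.53×10²⁷ W.
From T_eq⁴ = L(1−A)/(16πσd²): d = √[L(1−A)/(16πσT_eq⁴)].
d = √[1.53×10²⁷ × 0.63 / (16π × 5.67×10⁻⁸ × (216)⁴)] = 3.94×10¹¹ m = 2.64 AU.

d ≈ 2.64 AU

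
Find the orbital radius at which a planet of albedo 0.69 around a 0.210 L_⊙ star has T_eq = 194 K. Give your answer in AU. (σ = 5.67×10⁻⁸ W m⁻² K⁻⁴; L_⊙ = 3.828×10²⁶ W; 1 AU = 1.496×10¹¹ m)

d ≈ 0.525 AU

L = 0.210 × 3.828×10²⁶ = 8.04×10²⁵ W.
From T_eq⁴ = L(1−A)/(16πσd²): d = √[L(1−A)/(16πσT_eq⁴)].
d = √[8.04×10²⁵ × 0.31 / (16π × 5.67×10⁻⁸ × (194)⁴)] = 7.86×10¹⁰ m = 0.525 AU.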